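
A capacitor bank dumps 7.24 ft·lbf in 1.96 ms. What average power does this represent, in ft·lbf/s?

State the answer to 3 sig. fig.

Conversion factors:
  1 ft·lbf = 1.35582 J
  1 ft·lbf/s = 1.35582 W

7.24 ft·lbf × 1.35582 → 9.81614 J
1.96 ms × 0.001 → 0.00196 s
P = E / t = 9.81614 J / 0.00196 s = 5008.23 W
5008.23 W ÷ (1.35582 W/ft·lbf/s) = 3693.88 ft·lbf/s

3690 ft·lbf/s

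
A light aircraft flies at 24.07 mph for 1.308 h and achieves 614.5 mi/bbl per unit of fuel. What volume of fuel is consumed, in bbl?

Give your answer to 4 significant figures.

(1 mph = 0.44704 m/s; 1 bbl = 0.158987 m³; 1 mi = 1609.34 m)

24.07 mph → 10.7603 m/s
1.308 h → 4708.8 s
d = v × t = 10.7603 × 4708.8 = 50668.1 m
614.5 mi/bbl → 6.22025×10⁶ m/m³
V = d / (distance per unit fuel) = 50668.1 / 6.22025×10⁶ = 0.00814567 m³
In bbl: 0.00814567 / 0.158987 = 0.0512348 bbl

0.05123 bbl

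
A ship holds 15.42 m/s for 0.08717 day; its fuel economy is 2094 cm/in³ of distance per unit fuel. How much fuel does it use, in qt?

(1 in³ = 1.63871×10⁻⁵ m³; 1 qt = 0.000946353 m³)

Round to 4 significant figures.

0.08717 day → 7531.49 s
d = v × t = 15.42 × 7531.49 = 116136 m
2094 cm/in³ → 1.27783×10⁶ m/m³
V = d / (distance per unit fuel) = 116136 / 1.27783×10⁶ = 0.0908853 m³
In qt: 0.0908853 / 0.000946353 = 96.0374 qt

96.04 qt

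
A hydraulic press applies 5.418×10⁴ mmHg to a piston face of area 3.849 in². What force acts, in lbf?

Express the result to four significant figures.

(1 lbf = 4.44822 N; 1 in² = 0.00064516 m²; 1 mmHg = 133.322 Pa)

5.418×10⁴ mmHg × 133.322 → 7.22339×10⁶ Pa
3.849 in² × 0.00064516 → 0.00248322 m²
F = P × A = 7.22339×10⁶ Pa × 0.00248322 m² = 17937.3 N
17937.3 N ÷ (4.44822 N/lbf) = 4032.47 lbf

4032 lbf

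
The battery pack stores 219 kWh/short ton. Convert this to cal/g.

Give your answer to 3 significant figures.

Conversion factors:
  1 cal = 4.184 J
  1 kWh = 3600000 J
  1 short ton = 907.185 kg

219 kWh/short ton × 3600000 J/kWh ÷ 907.185 kg/short ton = 869062 J/kg
869062 J/kg ÷ 4.184 J/cal × 0.001 kg/g = 207.711 cal/g

208 cal/g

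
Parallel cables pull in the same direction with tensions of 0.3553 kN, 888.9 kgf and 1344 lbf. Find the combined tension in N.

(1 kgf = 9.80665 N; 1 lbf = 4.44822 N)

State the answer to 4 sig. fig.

0.3553 kN × 1000 = 355.3 N
888.9 kgf × 9.80665 = 8717.13 N
1344 lbf × 4.44822 = 5978.41 N
Combined: 355.3 + 8717.13 + 5978.41 = 15050.8 N

1.505×10⁴ N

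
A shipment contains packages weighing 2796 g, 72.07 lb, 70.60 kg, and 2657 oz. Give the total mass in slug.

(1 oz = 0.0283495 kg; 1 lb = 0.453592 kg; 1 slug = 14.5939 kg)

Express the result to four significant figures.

2796 g × 0.001 = 2.796 kg
72.07 lb × 0.453592 = 32.6904 kg
70.60 kg (already kg)
2657 oz × 0.0283495 = 75.3246 kg
Combined: 2.796 + 32.6904 + 70.6 + 75.3246 = 181.411 kg
In slug: 181.411 / 14.5939 = 12.4306 slug

12.43 slug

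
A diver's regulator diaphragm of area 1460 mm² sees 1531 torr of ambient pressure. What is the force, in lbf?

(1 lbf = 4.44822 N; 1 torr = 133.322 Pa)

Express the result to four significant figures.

67.00 lbf

1531 torr × 133.322 = 204116 Pa
1460 mm² × 10⁻⁶ = 0.00146 m²
F = P × A = 204116 Pa × 0.00146 m² = 298.009 N
298.009 N ÷ (4.44822 N/lbf) = 66.9951 lbf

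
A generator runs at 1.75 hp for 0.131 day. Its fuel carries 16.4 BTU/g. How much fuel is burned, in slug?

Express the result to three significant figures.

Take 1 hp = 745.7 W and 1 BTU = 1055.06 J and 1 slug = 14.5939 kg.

1.75 hp → 1304.98 W
0.131 day → 11318.4 s
E = P × t = 1304.98 × 11318.4 = 1.47703×10⁷ J
16.4 BTU/g → 1.7303×10⁷ J/kg
m = E / e_s = 1.47703×10⁷ / 1.7303×10⁷ = 0.853627 kg
In slug: 0.853627 / 14.5939 = 0.058492 slug

0.0585 slug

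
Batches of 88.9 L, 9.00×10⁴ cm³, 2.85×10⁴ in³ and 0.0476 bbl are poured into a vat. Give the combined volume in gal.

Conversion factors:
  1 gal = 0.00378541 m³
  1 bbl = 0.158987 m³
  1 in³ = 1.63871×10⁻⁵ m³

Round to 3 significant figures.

88.9 L × 0.001 → 0.0889 m³
9.00×10⁴ cm³ × 10⁻⁶ → 0.09 m³
2.85×10⁴ in³ × 1.63871×10⁻⁵ → 0.467032 m³
0.0476 bbl × 0.158987 → 0.00756778 m³
Combined: 0.0889 + 0.09 + 0.467032 + 0.00756778 = 0.6535 m³
In gal: 0.6535 / 0.00378541 = 172.637 gal

173 gal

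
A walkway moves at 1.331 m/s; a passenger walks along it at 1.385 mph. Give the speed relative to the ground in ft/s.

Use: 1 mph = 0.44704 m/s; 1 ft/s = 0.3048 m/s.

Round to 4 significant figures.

1.331 m/s (already m/s)
1.385 mph × 0.44704 → 0.61915 m/s
Sum: 1.331 + 0.61915 = 1.95015 m/s
In ft/s: 1.95015 / 0.3048 = 6.39813 ft/s

6.398 ft/s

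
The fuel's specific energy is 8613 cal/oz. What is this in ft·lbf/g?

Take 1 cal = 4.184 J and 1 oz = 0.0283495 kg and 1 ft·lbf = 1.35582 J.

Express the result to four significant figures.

8613 cal/oz × 4.184 J/cal ÷ 0.0283495 kg/oz = 1.27116×10⁶ J/kg
1.27116×10⁶ J/kg ÷ 1.35582 J/ft·lbf × 0.001 kg/g = 937.558 ft·lbf/g

937.6 ft·lbf/g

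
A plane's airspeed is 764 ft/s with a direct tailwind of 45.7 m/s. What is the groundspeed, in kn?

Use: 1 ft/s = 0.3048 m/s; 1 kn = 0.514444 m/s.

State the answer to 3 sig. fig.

764 ft/s × 0.3048 = 232.867 m/s
45.7 m/s (already m/s)
Combined: 232.867 + 45.7 = 278.567 m/s
In kn: 278.567 / 0.514444 = 541.491 kn

541 kn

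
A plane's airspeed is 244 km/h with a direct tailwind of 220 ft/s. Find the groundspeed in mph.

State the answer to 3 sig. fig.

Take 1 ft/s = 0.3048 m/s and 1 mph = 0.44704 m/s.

244 km/h × (1/3.6) → 67.7778 m/s
220 ft/s × 0.3048 → 67.056 m/s
Combined: 67.7778 + 67.056 = 134.834 m/s
In mph: 134.834 / 0.44704 = 301.615 mph

302 mph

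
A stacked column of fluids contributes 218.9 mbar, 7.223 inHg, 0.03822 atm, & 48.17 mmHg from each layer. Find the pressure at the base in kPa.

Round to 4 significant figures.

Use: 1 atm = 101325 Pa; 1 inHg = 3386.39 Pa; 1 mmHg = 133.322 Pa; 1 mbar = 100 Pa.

56.64 kPa

218.9 mbar × 100 → 21890 Pa
7.223 inHg × 3386.39 → 24459.9 Pa
0.03822 atm × 101325 → 3872.64 Pa
48.17 mmHg × 133.322 → 6422.12 Pa
Total: 21890 + 24459.9 + 3872.64 + 6422.12 = 56644.7 Pa
In kPa: 56644.7 / 1000 = 56.6447 kPa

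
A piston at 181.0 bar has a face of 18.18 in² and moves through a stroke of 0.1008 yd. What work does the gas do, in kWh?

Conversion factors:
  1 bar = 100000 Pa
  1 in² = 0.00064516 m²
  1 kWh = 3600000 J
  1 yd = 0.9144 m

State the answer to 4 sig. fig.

0.005435 kWh

181.0 bar → 1.81×10⁷ Pa
18.18 in² → 0.011729 m²
F = P × A = 1.81×10⁷ × 0.011729 = 212295 N
0.1008 yd → 0.0921715 m
W = F × d = 212295 × 0.0921715 = 19567.5 J
In kWh: 19567.5 / 3600000 = 0.00543542 kWh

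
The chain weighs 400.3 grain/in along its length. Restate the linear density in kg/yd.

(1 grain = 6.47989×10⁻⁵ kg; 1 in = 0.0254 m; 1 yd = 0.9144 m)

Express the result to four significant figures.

400.3 grain/in × 6.47989×10⁻⁵ kg/grain ÷ 0.0254 m/in = 1.02122 kg/m
1.02122 kg/m × 0.9144 m/yd = 0.933804 kg/yd

0.9338 kg/yd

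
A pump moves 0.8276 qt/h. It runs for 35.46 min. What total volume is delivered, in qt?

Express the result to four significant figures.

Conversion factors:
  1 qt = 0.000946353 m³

0.4891 qt

0.8276 qt/h → 2.17556×10⁻⁷ m³/s
35.46 min → 2127.6 s
V = Q × t = 2.17556×10⁻⁷ × 2127.6 = 4.62872×10⁻⁴ m³
In qt: 4.62872×10⁻⁴ / 0.000946353 = 0.489111 qt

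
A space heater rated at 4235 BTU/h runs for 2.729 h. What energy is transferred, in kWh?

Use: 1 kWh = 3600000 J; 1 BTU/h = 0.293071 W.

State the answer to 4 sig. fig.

4235 BTU/h × 0.293071 = 1241.16 W
2.729 h × 3600 = 9824.4 s
E = P × t = 1241.16 W × 9824.4 s = 1.21937×10⁷ J
1.21937×10⁷ J ÷ (3600000 J/kWh) = 3.38714 kWh

3.387 kWh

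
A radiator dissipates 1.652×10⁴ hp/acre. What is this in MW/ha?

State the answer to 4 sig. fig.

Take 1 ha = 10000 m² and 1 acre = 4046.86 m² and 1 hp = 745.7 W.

30.44 MW/ha

1.652×10⁴ hp/acre × 745.7 W/hp ÷ 4046.86 m²/acre = 3044.08 W/m²
3044.08 W/m² ÷ 1000000 W/MW × 10000 m²/ha = 30.4408 MW/ha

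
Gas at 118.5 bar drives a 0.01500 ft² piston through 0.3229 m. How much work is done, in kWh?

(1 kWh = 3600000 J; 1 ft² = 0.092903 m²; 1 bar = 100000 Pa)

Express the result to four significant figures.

118.5 bar → 1.185×10⁷ Pa
0.01500 ft² → 0.00139354 m²
F = P × A = 1.185×10⁷ × 0.00139354 = 16513.4 N
W = F × d = 16513.4 × 0.3229 = 5332.18 J
In kWh: 5332.18 / 3600000 = 0.00148116 kWh

0.001481 kWh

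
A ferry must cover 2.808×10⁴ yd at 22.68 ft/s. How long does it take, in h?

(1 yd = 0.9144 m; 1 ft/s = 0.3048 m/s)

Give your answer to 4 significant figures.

1.032 h

2.808×10⁴ yd × 0.9144 → 25676.4 m
22.68 ft/s × 0.3048 → 6.91286 m/s
t = d / v = 25676.4 m / 6.91286 m/s = 3714.29 s
3714.29 s ÷ (3600 s/h) = 1.03175 h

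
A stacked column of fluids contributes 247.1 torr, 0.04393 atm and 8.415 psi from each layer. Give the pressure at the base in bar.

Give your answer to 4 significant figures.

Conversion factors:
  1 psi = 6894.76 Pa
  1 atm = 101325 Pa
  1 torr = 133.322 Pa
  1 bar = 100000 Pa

247.1 torr × 133.322 → 32943.9 Pa
0.04393 atm × 101325 → 4451.21 Pa
8.415 psi × 6894.76 → 58019.4 Pa
Sum: 32943.9 + 4451.21 + 58019.4 = 95414.5 Pa
In bar: 95414.5 / 100000 = 0.954145 bar

0.9541 bar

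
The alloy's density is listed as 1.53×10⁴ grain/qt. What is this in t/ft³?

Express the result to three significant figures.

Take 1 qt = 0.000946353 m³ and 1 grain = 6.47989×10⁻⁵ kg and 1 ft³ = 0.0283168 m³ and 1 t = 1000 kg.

0.0297 t/ft³

1.53×10⁴ grain/qt × 6.47989×10⁻⁵ kg/grain ÷ 0.000946353 m³/qt = 1047.63 kg/m³
1047.63 kg/m³ ÷ 1000 kg/t × 0.0283168 m³/ft³ = 0.0296655 t/ft³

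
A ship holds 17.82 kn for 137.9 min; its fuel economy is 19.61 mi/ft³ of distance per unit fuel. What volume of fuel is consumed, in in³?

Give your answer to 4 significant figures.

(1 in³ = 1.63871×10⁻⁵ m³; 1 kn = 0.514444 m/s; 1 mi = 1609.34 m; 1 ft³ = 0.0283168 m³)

17.82 kn → 9.16739 m/s
137.9 min → 8274 s
d = v × t = 9.16739 × 8274 = 75851 m
19.61 mi/ft³ → 1.1145×10⁶ m/m³
V = d / (distance per unit fuel) = 75851 / 1.1145×10⁶ = 0.0680583 m³
In in³: 0.0680583 / 1.63871×10⁻⁵ = 4153.16 in³

4153 in³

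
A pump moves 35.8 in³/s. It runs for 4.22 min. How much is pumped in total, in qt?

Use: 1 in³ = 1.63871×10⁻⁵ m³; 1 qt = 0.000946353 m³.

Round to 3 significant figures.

35.8 in³/s → 5.86658×10⁻⁴ m³/s
4.22 min → 253.2 s
V = Q × t = 5.86658×10⁻⁴ × 253.2 = 0.148542 m³
In qt: 0.148542 / 0.000946353 = 156.963 qt

157 qt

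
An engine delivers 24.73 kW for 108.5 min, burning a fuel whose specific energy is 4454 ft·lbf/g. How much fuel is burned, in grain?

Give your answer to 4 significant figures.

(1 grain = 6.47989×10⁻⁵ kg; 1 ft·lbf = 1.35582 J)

4.114×10⁵ grain

24.73 kW → 24730 W
108.5 min → 6510 s
E = P × t = 24730 × 6510 = 1.60992×10⁸ J
4454 ft·lbf/g → 6.03882×10⁶ J/kg
m = E / e_s = 1.60992×10⁸ / 6.03882×10⁶ = 26.6595 kg
In grain: 26.6595 / 6.47989×10⁻⁵ = 411419 grain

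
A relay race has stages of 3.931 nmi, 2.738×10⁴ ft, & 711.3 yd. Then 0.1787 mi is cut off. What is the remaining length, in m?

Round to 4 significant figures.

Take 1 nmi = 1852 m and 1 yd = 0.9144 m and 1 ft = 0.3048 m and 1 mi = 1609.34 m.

3.931 nmi × 1852 = 7280.21 m
2.738×10⁴ ft × 0.3048 = 8345.42 m
711.3 yd × 0.9144 = 650.413 m
0.1787 mi × 1609.34 = 287.589 m
Result: 7280.21 + 8345.42 + 650.413 − 287.589 = 15988.5 m

1.599×10⁴ m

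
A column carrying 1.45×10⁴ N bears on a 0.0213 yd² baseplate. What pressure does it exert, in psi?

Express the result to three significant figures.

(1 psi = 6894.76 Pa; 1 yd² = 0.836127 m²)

118 psi

0.0213 yd² × 0.836127 → 0.0178095 m²
P = F / A = 14500 N / 0.0178095 m² = 814172 Pa
814172 Pa ÷ (6894.76 Pa/psi) = 118.086 psi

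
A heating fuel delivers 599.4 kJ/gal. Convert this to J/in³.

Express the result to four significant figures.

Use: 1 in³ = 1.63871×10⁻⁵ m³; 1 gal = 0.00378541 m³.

2595 J/in³

599.4 kJ/gal × 1000 J/kJ ÷ 0.00378541 m³/gal = 1.58345×10⁸ J/m³
1.58345×10⁸ J/m³ × 1.63871×10⁻⁵ m³/in³ = 2594.82 J/in³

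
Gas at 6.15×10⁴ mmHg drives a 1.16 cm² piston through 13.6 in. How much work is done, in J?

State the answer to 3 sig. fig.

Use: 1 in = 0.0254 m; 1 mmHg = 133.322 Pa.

329 J

6.15×10⁴ mmHg → 8.1993×10⁶ Pa
1.16 cm² → 1.16×10⁻⁴ m²
F = P × A = 8.1993×10⁶ × 1.16×10⁻⁴ = 951.119 N
13.6 in → 0.34544 m
W = F × d = 951.119 × 0.34544 = 328.555 J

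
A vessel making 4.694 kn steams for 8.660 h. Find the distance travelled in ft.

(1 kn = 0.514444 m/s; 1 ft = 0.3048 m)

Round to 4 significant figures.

2.470×10⁵ ft

4.694 kn × 0.514444 → 2.4148 m/s
8.660 h × 3600 → 31176 s
d = v × t = 2.4148 m/s × 31176 s = 75283.8 m
75283.8 m ÷ (0.3048 m/ft) = 246994 ft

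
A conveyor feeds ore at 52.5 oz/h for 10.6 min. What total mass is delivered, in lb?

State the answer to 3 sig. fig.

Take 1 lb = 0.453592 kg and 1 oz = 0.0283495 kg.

52.5 oz/h → 4.1343×10⁻⁴ kg/s
10.6 min → 636 s
m = ṁ × t = 4.1343×10⁻⁴ × 636 = 0.262941 kg
In lb: 0.262941 / 0.453592 = 0.579686 lb

0.580 lb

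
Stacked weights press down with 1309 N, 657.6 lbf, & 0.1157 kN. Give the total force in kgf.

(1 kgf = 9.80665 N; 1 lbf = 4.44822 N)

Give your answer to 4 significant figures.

1309 N (already N)
657.6 lbf × 4.44822 = 2925.15 N
0.1157 kN × 1000 = 115.7 N
Combined: 1309 + 2925.15 + 115.7 = 4349.85 N
In kgf: 4349.85 / 9.80665 = 443.561 kgf

443.6 kgf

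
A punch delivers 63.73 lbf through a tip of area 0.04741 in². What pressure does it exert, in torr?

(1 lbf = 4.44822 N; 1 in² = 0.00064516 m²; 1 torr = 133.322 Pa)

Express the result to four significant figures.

63.73 lbf × 4.44822 → 283.485 N
0.04741 in² × 0.00064516 → 3.0587×10⁻⁵ m²
P = F / A = 283.485 N / 3.0587×10⁻⁵ m² = 9.26815×10⁶ Pa
9.26815×10⁶ Pa ÷ (133.322 Pa/torr) = 69517 torr

6.952×10⁴ torr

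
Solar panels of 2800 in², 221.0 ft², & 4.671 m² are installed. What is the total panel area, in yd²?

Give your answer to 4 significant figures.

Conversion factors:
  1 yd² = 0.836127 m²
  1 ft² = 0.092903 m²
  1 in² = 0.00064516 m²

2800 in² × 0.00064516 = 1.80645 m²
221.0 ft² × 0.092903 = 20.5316 m²
4.671 m² (already m²)
Sum: 1.80645 + 20.5316 + 4.671 = 27.009 m²
In yd²: 27.009 / 0.836127 = 32.3025 yd²

32.30 yd²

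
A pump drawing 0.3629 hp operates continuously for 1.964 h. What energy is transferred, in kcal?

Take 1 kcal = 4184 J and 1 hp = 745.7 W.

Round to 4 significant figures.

457.3 kcal

0.3629 hp × 745.7 = 270.615 W
1.964 h × 3600 = 7070.4 s
E = P × t = 270.615 W × 7070.4 s = 1.91336×10⁶ J
1.91336×10⁶ J ÷ (4184 J/kcal) = 457.304 kcal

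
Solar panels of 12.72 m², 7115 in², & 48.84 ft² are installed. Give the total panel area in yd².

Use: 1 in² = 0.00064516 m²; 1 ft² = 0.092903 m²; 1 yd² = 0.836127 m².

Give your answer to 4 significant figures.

12.72 m² (already m²)
7115 in² × 0.00064516 → 4.59031 m²
48.84 ft² × 0.092903 → 4.53738 m²
Sum: 12.72 + 4.59031 + 4.53738 = 21.8477 m²
In yd²: 21.8477 / 0.836127 = 26.1296 yd²

26.13 yd²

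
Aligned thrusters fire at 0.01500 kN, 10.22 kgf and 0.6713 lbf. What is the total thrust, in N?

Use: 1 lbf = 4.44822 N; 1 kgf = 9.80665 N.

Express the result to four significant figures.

118.2 N

0.01500 kN × 1000 = 15 N
10.22 kgf × 9.80665 = 100.224 N
0.6713 lbf × 4.44822 = 2.98609 N
Sum: 15 + 100.224 + 2.98609 = 118.21 N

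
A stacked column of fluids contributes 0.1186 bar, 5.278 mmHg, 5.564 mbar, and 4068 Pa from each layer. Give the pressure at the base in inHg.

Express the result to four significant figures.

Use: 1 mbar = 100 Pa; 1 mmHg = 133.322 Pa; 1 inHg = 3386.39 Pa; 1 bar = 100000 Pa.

5.076 inHg

0.1186 bar × 100000 → 11860 Pa
5.278 mmHg × 133.322 → 703.674 Pa
5.564 mbar × 100 → 556.4 Pa
4068 Pa (already Pa)
Sum: 11860 + 703.674 + 556.4 + 4068 = 17188.1 Pa
In inHg: 17188.1 / 3386.39 = 5.07564 inHg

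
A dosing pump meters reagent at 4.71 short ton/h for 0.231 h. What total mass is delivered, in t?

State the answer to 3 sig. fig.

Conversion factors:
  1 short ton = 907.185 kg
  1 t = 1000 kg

0.987 t

4.71 short ton/h → 1.1869 kg/s
0.231 h → 831.6 s
m = ṁ × t = 1.1869 × 831.6 = 987.026 kg
In t: 987.026 / 1000 = 0.987026 t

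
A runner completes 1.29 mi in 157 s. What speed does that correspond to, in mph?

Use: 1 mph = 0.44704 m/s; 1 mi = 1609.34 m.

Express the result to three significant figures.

29.6 mph

1.29 mi × 1609.34 → 2076.05 m
v = d / t = 2076.05 m / 157 s = 13.2232 m/s
13.2232 m/s ÷ (0.44704 m/s/mph) = 29.5795 mph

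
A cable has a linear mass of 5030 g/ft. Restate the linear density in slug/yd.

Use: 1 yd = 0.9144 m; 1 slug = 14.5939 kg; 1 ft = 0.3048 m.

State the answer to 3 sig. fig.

1.03 slug/yd

5030 g/ft × 0.001 kg/g ÷ 0.3048 m/ft = 16.5026 kg/m
16.5026 kg/m ÷ 14.5939 kg/slug × 0.9144 m/yd = 1.03399 slug/yd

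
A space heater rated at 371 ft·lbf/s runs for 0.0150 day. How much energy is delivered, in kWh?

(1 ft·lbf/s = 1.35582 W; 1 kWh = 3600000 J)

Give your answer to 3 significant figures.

0.181 kWh

371 ft·lbf/s × 1.35582 = 503.009 W
0.0150 day × 86400 = 1296 s
E = P × t = 503.009 W × 1296 s = 651900 J
651900 J ÷ (3600000 J/kWh) = 0.181083 kWh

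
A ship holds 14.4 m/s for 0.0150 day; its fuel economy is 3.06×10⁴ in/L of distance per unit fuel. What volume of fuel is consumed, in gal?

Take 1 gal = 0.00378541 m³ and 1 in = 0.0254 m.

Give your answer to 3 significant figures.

6.34 gal

0.0150 day → 1296 s
d = v × t = 14.4 × 1296 = 18662.4 m
3.06×10⁴ in/L → 777240 m/m³
V = d / (distance per unit fuel) = 18662.4 / 777240 = 0.0240111 m³
In gal: 0.0240111 / 0.00378541 = 6.34306 gal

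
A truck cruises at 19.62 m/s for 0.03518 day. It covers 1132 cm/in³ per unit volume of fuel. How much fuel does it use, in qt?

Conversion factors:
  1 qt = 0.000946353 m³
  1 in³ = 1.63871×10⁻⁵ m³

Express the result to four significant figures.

91.22 qt

0.03518 day → 3039.55 s
d = v × t = 19.62 × 3039.55 = 59636 m
1132 cm/in³ → 690787 m/m³
V = d / (distance per unit fuel) = 59636 / 690787 = 0.0863305 m³
In qt: 0.0863305 / 0.000946353 = 91.2244 qt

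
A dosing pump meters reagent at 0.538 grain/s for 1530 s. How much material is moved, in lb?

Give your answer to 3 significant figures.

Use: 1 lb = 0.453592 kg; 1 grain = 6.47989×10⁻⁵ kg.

0.118 lb

0.538 grain/s → 3.48618×10⁻⁵ kg/s
m = ṁ × t = 3.48618×10⁻⁵ × 1530 = 0.0533386 kg
In lb: 0.0533386 / 0.453592 = 0.117592 lb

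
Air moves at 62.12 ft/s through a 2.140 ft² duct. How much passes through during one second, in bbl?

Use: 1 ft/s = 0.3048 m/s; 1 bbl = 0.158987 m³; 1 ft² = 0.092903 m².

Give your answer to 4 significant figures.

23.68 bbl

62.12 ft/s × 0.3048 → 18.9342 m/s
2.140 ft² × 0.092903 → 0.198812 m²
V = v × A × t = 18.9342 m/s × 0.198812 m² × 1 s = 3.76435 m³
3.76435 m³ ÷ (0.158987 m³/bbl) = 23.6771 bbl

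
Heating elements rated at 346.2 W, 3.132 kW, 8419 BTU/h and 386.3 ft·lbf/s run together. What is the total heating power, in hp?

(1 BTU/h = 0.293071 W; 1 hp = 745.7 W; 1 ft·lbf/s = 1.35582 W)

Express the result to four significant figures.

8.675 hp

346.2 W (already W)
3.132 kW × 1000 → 3132 W
8419 BTU/h × 0.293071 → 2467.36 W
386.3 ft·lbf/s × 1.35582 → 523.753 W
Total: 346.2 + 3132 + 2467.36 + 523.753 = 6469.31 W
In hp: 6469.31 / 745.7 = 8.67549 hp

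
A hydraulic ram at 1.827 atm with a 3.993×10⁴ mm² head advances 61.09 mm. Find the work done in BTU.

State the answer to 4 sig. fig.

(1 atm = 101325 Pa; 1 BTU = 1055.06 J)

1.827 atm → 185121 Pa
3.993×10⁴ mm² → 0.03993 m²
F = P × A = 185121 × 0.03993 = 7391.88 N
61.09 mm → 0.06109 m
W = F × d = 7391.88 × 0.06109 = 451.57 J
In BTU: 451.57 / 1055.06 = 0.428004 BTU

0.4280 BTU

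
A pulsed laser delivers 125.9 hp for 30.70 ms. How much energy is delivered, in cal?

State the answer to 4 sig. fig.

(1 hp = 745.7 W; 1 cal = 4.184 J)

688.9 cal

125.9 hp × 745.7 → 93883.6 W
30.70 ms × 0.001 → 0.0307 s
E = P × t = 93883.6 W × 0.0307 s = 2882.23 J
2882.23 J ÷ (4.184 J/cal) = 688.87 cal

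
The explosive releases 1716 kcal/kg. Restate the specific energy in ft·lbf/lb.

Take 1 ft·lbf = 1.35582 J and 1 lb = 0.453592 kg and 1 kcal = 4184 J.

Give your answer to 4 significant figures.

1716 kcal/kg × 4184 J/kcal = 7.17974×10⁶ J/kg
7.17974×10⁶ J/kg ÷ 1.35582 J/ft·lbf × 0.453592 kg/lb = 2.40199×10⁶ ft·lbf/lb

2.402×10⁶ ft·lbf/lb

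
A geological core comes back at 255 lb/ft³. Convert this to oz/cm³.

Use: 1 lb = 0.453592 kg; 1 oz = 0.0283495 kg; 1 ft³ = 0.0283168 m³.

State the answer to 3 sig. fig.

0.144 oz/cm³

255 lb/ft³ × 0.453592 kg/lb ÷ 0.0283168 m³/ft³ = 4084.71 kg/m³
4084.71 kg/m³ ÷ 0.0283495 kg/oz × 10⁻⁶ m³/cm³ = 0.144084 oz/cm³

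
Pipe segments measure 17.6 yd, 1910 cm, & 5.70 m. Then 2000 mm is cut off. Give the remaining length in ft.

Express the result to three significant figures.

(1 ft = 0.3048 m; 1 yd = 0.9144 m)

128 ft

17.6 yd × 0.9144 → 16.0934 m
1910 cm × 0.01 → 19.1 m
5.70 m (already m)
2000 mm × 0.001 → 2 m
Result: 16.0934 + 19.1 + 5.7 − 2 = 38.8934 m
In ft: 38.8934 / 0.3048 = 127.603 ft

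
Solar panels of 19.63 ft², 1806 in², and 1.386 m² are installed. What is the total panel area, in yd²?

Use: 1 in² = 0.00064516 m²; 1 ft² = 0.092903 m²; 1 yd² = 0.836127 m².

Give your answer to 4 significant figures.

19.63 ft² × 0.092903 = 1.82369 m²
1806 in² × 0.00064516 = 1.16516 m²
1.386 m² (already m²)
Sum: 1.82369 + 1.16516 + 1.386 = 4.37485 m²
In yd²: 4.37485 / 0.836127 = 5.23228 yd²

5.232 yd²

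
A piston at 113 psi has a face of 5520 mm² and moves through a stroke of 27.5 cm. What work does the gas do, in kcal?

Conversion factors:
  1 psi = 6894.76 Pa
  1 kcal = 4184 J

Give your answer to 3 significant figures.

0.283 kcal

113 psi → 779108 Pa
5520 mm² → 0.00552 m²
F = P × A = 779108 × 0.00552 = 4300.68 N
27.5 cm → 0.275 m
W = F × d = 4300.68 × 0.275 = 1182.69 J
In kcal: 1182.69 / 4184 = 0.28267 kcal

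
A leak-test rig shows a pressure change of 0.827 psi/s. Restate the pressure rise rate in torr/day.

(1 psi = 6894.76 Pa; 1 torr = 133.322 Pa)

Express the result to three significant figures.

0.827 psi/s × 6894.76 Pa/psi = 5701.97 Pa/s
5701.97 Pa/s ÷ 133.322 Pa/torr × 86400 s/day = 3.69519×10⁶ torr/day

3.70×10⁶ torr/day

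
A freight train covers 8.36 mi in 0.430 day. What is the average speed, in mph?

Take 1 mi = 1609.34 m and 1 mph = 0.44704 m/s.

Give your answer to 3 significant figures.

0.810 mph

8.36 mi × 1609.34 = 13454.1 m
0.430 day × 86400 = 37152 s
v = d / t = 13454.1 m / 37152 s = 0.362137 m/s
0.362137 m/s ÷ (0.44704 m/s/mph) = 0.810077 mph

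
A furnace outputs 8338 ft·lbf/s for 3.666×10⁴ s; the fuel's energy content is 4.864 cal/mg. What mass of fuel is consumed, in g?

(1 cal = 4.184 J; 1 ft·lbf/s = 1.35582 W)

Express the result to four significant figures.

8338 ft·lbf/s → 11304.8 W
E = P × t = 11304.8 × 36660 = 4.14434×10⁸ J
4.864 cal/mg → 2.0351×10⁷ J/kg
m = E / e_s = 4.14434×10⁸ / 2.0351×10⁷ = 20.3643 kg
In g: 20.3643 / 0.001 = 20364.3 g

2.036×10⁴ g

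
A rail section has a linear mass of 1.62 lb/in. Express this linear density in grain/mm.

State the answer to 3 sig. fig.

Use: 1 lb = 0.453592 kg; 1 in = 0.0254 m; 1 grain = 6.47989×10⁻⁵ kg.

1.62 lb/in × 0.453592 kg/lb ÷ 0.0254 m/in = 28.9299 kg/m
28.9299 kg/m ÷ 6.47989×10⁻⁵ kg/grain × 0.001 m/mm = 446.457 grain/mm

446 grain/mm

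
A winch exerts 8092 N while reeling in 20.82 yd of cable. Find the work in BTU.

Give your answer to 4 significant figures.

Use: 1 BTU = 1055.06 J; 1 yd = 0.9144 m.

146.0 BTU

20.82 yd × 0.9144 = 19.0378 m
W = F × d = 8092 N × 19.0378 m = 154054 J
154054 J ÷ (1055.06 J/BTU) = 146.014 BTU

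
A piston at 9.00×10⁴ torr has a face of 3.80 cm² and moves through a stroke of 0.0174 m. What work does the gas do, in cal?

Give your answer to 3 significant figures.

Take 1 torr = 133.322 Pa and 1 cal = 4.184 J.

9.00×10⁴ torr → 1.1999×10⁷ Pa
3.80 cm² → 3.8×10⁻⁴ m²
F = P × A = 1.1999×10⁷ × 3.8×10⁻⁴ = 4559.62 N
W = F × d = 4559.62 × 0.0174 = 79.3374 J
In cal: 79.3374 / 4.184 = 18.9621 cal

19.0 cal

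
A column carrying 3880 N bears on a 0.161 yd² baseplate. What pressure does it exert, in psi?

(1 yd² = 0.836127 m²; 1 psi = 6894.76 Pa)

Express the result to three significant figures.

4.18 psi

0.161 yd² × 0.836127 → 0.134616 m²
P = F / A = 3880 N / 0.134616 m² = 28822.7 Pa
28822.7 Pa ÷ (6894.76 Pa/psi) = 4.18038 psi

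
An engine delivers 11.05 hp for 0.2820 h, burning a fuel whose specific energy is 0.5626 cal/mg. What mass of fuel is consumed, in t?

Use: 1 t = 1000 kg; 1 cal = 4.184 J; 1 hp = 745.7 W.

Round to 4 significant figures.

11.05 hp → 8239.98 W
0.2820 h → 1015.2 s
E = P × t = 8239.98 × 1015.2 = 8.36523×10⁶ J
0.5626 cal/mg → 2.35392×10⁶ J/kg
m = E / e_s = 8.36523×10⁶ / 2.35392×10⁶ = 3.55374 kg
In t: 3.55374 / 1000 = 0.00355374 t

0.003554 t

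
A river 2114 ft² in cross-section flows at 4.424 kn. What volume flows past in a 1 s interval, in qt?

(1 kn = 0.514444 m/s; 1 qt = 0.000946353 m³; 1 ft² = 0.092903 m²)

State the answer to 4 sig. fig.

4.424 kn × 0.514444 → 2.2759 m/s
2114 ft² × 0.092903 → 196.397 m²
V = v × A × t = 2.2759 m/s × 196.397 m² × 1 s = 446.98 m³
446.98 m³ ÷ (0.000946353 m³/qt) = 472318 qt

4.723×10⁵ qt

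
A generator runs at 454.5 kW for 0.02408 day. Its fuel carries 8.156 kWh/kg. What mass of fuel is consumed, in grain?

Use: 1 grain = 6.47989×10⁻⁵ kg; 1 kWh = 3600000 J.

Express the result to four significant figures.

454.5 kW → 454500 W
0.02408 day → 2080.51 s
E = P × t = 454500 × 2080.51 = 9.45592×10⁸ J
8.156 kWh/kg → 2.93616×10⁷ J/kg
m = E / e_s = 9.45592×10⁸ / 2.93616×10⁷ = 32.2051 kg
In grain: 32.2051 / 6.47989×10⁻⁵ = 497001 grain

4.970×10⁵ grain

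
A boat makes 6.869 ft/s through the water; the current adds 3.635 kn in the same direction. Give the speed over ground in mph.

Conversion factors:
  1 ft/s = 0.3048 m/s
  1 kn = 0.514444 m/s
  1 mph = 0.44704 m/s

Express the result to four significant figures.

6.869 ft/s × 0.3048 = 2.09367 m/s
3.635 kn × 0.514444 = 1.87 m/s
Sum: 2.09367 + 1.87 = 3.96367 m/s
In mph: 3.96367 / 0.44704 = 8.86648 mph

8.866 mph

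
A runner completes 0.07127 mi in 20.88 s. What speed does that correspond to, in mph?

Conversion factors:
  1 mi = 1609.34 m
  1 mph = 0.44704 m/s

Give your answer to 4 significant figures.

12.29 mph

0.07127 mi × 1609.34 = 114.698 m
v = d / t = 114.698 m / 20.88 s = 5.4932 m/s
5.4932 m/s ÷ (0.44704 m/s/mph) = 12.2879 mph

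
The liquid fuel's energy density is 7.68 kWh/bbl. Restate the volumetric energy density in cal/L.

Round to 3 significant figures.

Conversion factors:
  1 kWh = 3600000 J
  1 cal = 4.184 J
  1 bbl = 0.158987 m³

7.68 kWh/bbl × 3600000 J/kWh ÷ 0.158987 m³/bbl = 1.73901×10⁸ J/m³
1.73901×10⁸ J/m³ ÷ 4.184 J/cal × 0.001 m³/L = 41563.3 cal/L

4.16×10⁴ cal/L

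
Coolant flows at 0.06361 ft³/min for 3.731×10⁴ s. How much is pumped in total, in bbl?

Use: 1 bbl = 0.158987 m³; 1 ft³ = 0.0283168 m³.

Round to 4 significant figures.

0.06361 ft³/min → 3.00205×10⁻⁵ m³/s
V = Q × t = 3.00205×10⁻⁵ × 37310 = 1.12006 m³
In bbl: 1.12006 / 0.158987 = 7.04498 bbl

7.045 bbl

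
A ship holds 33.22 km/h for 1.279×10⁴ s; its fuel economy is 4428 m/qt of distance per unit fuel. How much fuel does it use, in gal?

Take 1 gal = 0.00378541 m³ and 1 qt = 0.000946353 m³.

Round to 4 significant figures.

6.663 gal

33.22 km/h → 9.22778 m/s
d = v × t = 9.22778 × 12790 = 118023 m
4428 m/qt → 4.67902×10⁶ m/m³
V = d / (distance per unit fuel) = 118023 / 4.67902×10⁶ = 0.0252239 m³
In gal: 0.0252239 / 0.00378541 = 6.66345 gal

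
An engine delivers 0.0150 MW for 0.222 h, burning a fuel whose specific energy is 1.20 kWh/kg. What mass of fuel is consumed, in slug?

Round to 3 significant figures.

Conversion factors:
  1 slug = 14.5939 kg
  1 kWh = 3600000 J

0.0150 MW → 15000 W
0.222 h → 799.2 s
E = P × t = 15000 × 799.2 = 1.1988×10⁷ J
1.20 kWh/kg → 4.32×10⁶ J/kg
m = E / e_s = 1.1988×10⁷ / 4.32×10⁶ = 2.775 kg
In slug: 2.775 / 14.5939 = 0.190148 slug

0.190 slug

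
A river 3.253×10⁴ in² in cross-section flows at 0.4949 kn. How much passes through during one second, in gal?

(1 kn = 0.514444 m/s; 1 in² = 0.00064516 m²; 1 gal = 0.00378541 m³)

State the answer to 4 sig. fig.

0.4949 kn × 0.514444 = 0.254598 m/s
3.253×10⁴ in² × 0.00064516 = 20.9871 m²
V = v × A × t = 0.254598 m/s × 20.9871 m² × 1 s = 5.34327 m³
5.34327 m³ ÷ (0.00378541 m³/gal) = 1411.54 gal

1412 gal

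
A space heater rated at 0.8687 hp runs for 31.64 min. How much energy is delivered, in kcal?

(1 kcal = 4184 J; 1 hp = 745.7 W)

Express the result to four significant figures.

293.9 kcal

0.8687 hp × 745.7 → 647.79 W
31.64 min × 60 → 1898.4 s
E = P × t = 647.79 W × 1898.4 s = 1.22976×10⁶ J
1.22976×10⁶ J ÷ (4184 J/kcal) = 293.92 kcal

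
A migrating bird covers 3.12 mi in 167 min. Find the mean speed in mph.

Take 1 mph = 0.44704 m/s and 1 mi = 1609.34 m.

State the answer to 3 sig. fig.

1.12 mph

3.12 mi × 1609.34 → 5021.14 m
167 min × 60 → 10020 s
v = d / t = 5021.14 m / 10020 s = 0.501112 m/s
0.501112 m/s ÷ (0.44704 m/s/mph) = 1.12096 mph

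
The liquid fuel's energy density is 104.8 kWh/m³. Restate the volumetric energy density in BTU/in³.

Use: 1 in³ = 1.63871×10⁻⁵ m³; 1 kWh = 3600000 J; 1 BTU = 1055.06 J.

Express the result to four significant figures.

104.8 kWh/m³ × 3600000 J/kWh = 3.7728×10⁸ J/m³
3.7728×10⁸ J/m³ ÷ 1055.06 J/BTU × 1.63871×10⁻⁵ m³/in³ = 5.85988 BTU/in³

5.860 BTU/in³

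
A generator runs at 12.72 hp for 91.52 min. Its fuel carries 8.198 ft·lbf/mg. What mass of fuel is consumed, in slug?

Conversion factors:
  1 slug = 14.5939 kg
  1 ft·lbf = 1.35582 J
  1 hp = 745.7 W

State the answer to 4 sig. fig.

0.3211 slug

12.72 hp → 9485.3 W
91.52 min → 5491.2 s
E = P × t = 9485.3 × 5491.2 = 5.20857×10⁷ J
8.198 ft·lbf/mg → 1.1115×10⁷ J/kg
m = E / e_s = 5.20857×10⁷ / 1.1115×10⁷ = 4.68607 kg
In slug: 4.68607 / 14.5939 = 0.321098 slug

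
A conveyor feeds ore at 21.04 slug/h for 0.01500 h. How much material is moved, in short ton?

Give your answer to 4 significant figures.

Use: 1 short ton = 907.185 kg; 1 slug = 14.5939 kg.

0.005077 short ton

21.04 slug/h → 0.0852932 kg/s
0.01500 h → 54 s
m = ṁ × t = 0.0852932 × 54 = 4.60583 kg
In short ton: 4.60583 / 907.185 = 0.00507706 short ton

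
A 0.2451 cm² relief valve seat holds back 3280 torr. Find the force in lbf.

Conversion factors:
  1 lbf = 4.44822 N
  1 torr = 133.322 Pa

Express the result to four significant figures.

3280 torr × 133.322 = 437296 Pa
0.2451 cm² × 0.0001 = 2.451×10⁻⁵ m²
F = P × A = 437296 Pa × 2.451×10⁻⁵ m² = 10.7181 N
10.7181 N ÷ (4.44822 N/lbf) = 2.40953 lbf

2.410 lbf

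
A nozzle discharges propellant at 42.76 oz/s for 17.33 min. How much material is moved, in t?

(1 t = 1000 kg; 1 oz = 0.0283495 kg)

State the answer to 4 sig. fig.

42.76 oz/s → 1.21222 kg/s
17.33 min → 1039.8 s
m = ṁ × t = 1.21222 × 1039.8 = 1260.47 kg
In t: 1260.47 / 1000 = 1.26047 t

1.260 t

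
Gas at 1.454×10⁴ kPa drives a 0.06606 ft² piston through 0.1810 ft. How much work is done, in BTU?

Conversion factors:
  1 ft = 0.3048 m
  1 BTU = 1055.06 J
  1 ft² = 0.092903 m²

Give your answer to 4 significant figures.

1.454×10⁴ kPa → 1.454×10⁷ Pa
0.06606 ft² → 0.00613717 m²
F = P × A = 1.454×10⁷ × 0.00613717 = 89234.5 N
0.1810 ft → 0.0551688 m
W = F × d = 89234.5 × 0.0551688 = 4922.96 J
In BTU: 4922.96 / 1055.06 = 4.66605 BTU

4.666 BTU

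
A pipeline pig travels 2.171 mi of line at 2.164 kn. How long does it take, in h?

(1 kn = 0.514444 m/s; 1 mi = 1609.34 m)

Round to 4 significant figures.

2.171 mi × 1609.34 → 3493.88 m
2.164 kn × 0.514444 → 1.11326 m/s
t = d / v = 3493.88 m / 1.11326 m/s = 3138.42 s
3138.42 s ÷ (3600 s/h) = 0.871783 h

0.8718 h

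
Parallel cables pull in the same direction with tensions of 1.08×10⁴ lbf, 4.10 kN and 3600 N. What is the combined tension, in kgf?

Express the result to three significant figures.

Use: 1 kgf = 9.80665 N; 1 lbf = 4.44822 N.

1.08×10⁴ lbf × 4.44822 = 48040.8 N
4.10 kN × 1000 = 4100 N
3600 N (already N)
Combined: 48040.8 + 4100 + 3600 = 55740.8 N
In kgf: 55740.8 / 9.80665 = 5683.98 kgf

5680 kgf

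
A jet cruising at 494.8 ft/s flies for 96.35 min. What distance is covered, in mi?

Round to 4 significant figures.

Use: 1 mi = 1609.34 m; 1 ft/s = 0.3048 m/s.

494.8 ft/s × 0.3048 → 150.815 m/s
96.35 min × 60 → 5781 s
d = v × t = 150.815 m/s × 5781 s = 871862 m
871862 m ÷ (1609.34 m/mi) = 541.751 mi

541.8 mi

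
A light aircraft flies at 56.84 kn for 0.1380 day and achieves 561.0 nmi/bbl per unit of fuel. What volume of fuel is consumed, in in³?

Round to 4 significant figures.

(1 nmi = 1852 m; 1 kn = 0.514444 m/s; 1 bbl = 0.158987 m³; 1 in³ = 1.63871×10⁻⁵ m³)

56.84 kn → 29.241 m/s
0.1380 day → 11923.2 s
d = v × t = 29.241 × 11923.2 = 348646 m
561.0 nmi/bbl → 6.53495×10⁶ m/m³
V = d / (distance per unit fuel) = 348646 / 6.53495×10⁶ = 0.053351 m³
In in³: 0.053351 / 1.63871×10⁻⁵ = 3255.67 in³

3256 in³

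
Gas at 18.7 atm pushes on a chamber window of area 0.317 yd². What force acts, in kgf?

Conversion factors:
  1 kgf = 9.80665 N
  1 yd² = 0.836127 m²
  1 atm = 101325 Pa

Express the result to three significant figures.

5.12×10⁴ kgf

18.7 atm × 101325 = 1.89478×10⁶ Pa
0.317 yd² × 0.836127 = 0.265052 m²
F = P × A = 1.89478×10⁶ Pa × 0.265052 m² = 502215 N
502215 N ÷ (9.80665 N/kgf) = 51211.7 kgf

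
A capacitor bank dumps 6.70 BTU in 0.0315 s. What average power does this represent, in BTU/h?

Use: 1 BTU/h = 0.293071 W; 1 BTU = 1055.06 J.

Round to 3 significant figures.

7.66×10⁵ BTU/h

6.70 BTU × 1055.06 → 7068.9 J
P = E / t = 7068.9 J / 0.0315 s = 224410 W
224410 W ÷ (0.293071 W/BTU/h) = 765719 BTU/h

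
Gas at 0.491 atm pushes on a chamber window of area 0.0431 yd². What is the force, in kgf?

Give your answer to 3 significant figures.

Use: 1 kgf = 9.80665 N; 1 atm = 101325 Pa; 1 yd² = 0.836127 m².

0.491 atm × 101325 → 49750.6 Pa
0.0431 yd² × 0.836127 → 0.0360371 m²
F = P × A = 49750.6 Pa × 0.0360371 m² = 1792.87 N
1792.87 N ÷ (9.80665 N/kgf) = 182.822 kgf

183 kgf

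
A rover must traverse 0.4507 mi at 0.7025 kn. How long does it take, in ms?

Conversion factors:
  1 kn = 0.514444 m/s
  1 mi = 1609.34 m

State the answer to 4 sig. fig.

0.4507 mi × 1609.34 → 725.33 m
0.7025 kn × 0.514444 → 0.361397 m/s
t = d / v = 725.33 m / 0.361397 m/s = 2007.02 s
2007.02 s ÷ (0.001 s/ms) = 2.00702×10⁶ ms

2.007×10⁶ ms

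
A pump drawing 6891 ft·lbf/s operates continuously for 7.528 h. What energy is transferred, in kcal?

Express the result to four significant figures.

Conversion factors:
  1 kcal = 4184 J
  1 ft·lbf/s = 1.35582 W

6891 ft·lbf/s × 1.35582 = 9342.96 W
7.528 h × 3600 = 27100.8 s
E = P × t = 9342.96 W × 27100.8 s = 2.53202×10⁸ J
2.53202×10⁸ J ÷ (4184 J/kcal) = 60516.7 kcal

6.052×10⁴ kcal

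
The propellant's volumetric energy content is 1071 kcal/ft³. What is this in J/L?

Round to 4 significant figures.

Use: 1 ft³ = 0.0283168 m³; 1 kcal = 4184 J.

1071 kcal/ft³ × 4184 J/kcal ÷ 0.0283168 m³/ft³ = 1.58248×10⁸ J/m³
1.58248×10⁸ J/m³ × 0.001 m³/L = 158248 J/L

1.582×10⁵ J/L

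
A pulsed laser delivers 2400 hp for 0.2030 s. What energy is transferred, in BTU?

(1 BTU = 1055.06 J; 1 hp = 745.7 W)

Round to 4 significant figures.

344.3 BTU

2400 hp × 745.7 → 1.78968×10⁶ W
E = P × t = 1.78968×10⁶ W × 0.203 s = 363305 J
363305 J ÷ (1055.06 J/BTU) = 344.345 BTU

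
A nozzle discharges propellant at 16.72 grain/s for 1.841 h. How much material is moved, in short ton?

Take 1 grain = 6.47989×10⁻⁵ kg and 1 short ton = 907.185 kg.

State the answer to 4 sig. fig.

16.72 grain/s → 0.00108344 kg/s
1.841 h → 6627.6 s
m = ṁ × t = 0.00108344 × 6627.6 = 7.18061 kg
In short ton: 7.18061 / 907.185 = 0.00791527 short ton

0.007915 short ton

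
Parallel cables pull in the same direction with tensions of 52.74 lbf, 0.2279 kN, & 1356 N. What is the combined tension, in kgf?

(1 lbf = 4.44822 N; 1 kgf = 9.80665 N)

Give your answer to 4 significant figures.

52.74 lbf × 4.44822 = 234.599 N
0.2279 kN × 1000 = 227.9 N
1356 N (already N)
Combined: 234.599 + 227.9 + 1356 = 1818.5 N
In kgf: 1818.5 / 9.80665 = 185.435 kgf

185.4 kgf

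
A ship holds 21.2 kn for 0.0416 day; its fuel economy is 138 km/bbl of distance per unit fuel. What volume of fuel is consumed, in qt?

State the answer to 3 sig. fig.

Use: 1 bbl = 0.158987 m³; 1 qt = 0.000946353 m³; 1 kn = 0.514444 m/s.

47.7 qt

21.2 kn → 10.9062 m/s
0.0416 day → 3594.24 s
d = v × t = 10.9062 × 3594.24 = 39199.5 m
138 km/bbl → 867995 m/m³
V = d / (distance per unit fuel) = 39199.5 / 867995 = 0.045161 m³
In qt: 0.045161 / 0.000946353 = 47.7211 qt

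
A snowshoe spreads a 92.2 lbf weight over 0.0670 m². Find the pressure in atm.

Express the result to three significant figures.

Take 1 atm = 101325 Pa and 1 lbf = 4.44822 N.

92.2 lbf × 4.44822 = 410.126 N
P = F / A = 410.126 N / 0.067 m² = 6121.28 Pa
6121.28 Pa ÷ (101325 Pa/atm) = 0.0604123 atm

0.0604 atm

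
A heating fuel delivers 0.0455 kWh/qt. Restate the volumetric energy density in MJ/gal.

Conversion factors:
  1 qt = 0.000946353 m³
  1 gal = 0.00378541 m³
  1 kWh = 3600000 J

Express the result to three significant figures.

0.0455 kWh/qt × 3600000 J/kWh ÷ 0.000946353 m³/qt = 1.73086×10⁸ J/m³
1.73086×10⁸ J/m³ ÷ 1000000 J/MJ × 0.00378541 m³/gal = 0.655201 MJ/gal

0.655 MJ/gal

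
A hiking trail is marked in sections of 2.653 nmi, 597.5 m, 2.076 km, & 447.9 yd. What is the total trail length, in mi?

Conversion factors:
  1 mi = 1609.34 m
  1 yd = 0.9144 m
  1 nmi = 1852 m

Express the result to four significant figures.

4.969 mi

2.653 nmi × 1852 = 4913.36 m
597.5 m (already m)
2.076 km × 1000 = 2076 m
447.9 yd × 0.9144 = 409.56 m
Total: 4913.36 + 597.5 + 2076 + 409.56 = 7996.42 m
In mi: 7996.42 / 1609.34 = 4.96876 mi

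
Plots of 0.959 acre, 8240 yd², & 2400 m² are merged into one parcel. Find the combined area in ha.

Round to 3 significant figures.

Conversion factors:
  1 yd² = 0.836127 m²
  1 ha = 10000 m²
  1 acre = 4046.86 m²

0.959 acre × 4046.86 → 3880.94 m²
8240 yd² × 0.836127 → 6889.69 m²
2400 m² (already m²)
Combined: 3880.94 + 6889.69 + 2400 = 13170.6 m²
In ha: 13170.6 / 10000 = 1.31706 ha

1.32 ha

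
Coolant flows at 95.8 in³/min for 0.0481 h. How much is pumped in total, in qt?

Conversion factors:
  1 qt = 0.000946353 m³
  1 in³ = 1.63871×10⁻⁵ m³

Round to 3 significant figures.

4.79 qt

95.8 in³/min → 2.61647×10⁻⁵ m³/s
0.0481 h → 173.16 s
V = Q × t = 2.61647×10⁻⁵ × 173.16 = 0.00453068 m³
In qt: 0.00453068 / 0.000946353 = 4.78752 qt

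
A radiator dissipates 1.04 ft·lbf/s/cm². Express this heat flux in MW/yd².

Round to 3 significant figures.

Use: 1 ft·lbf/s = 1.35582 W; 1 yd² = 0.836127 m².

1.04 ft·lbf/s/cm² × 1.35582 W/ft·lbf/s ÷ 0.0001 m²/cm² = 14100.5 W/m²
14100.5 W/m² ÷ 1000000 W/MW × 0.836127 m²/yd² = 0.0117898 MW/yd²

0.0118 MW/yd²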